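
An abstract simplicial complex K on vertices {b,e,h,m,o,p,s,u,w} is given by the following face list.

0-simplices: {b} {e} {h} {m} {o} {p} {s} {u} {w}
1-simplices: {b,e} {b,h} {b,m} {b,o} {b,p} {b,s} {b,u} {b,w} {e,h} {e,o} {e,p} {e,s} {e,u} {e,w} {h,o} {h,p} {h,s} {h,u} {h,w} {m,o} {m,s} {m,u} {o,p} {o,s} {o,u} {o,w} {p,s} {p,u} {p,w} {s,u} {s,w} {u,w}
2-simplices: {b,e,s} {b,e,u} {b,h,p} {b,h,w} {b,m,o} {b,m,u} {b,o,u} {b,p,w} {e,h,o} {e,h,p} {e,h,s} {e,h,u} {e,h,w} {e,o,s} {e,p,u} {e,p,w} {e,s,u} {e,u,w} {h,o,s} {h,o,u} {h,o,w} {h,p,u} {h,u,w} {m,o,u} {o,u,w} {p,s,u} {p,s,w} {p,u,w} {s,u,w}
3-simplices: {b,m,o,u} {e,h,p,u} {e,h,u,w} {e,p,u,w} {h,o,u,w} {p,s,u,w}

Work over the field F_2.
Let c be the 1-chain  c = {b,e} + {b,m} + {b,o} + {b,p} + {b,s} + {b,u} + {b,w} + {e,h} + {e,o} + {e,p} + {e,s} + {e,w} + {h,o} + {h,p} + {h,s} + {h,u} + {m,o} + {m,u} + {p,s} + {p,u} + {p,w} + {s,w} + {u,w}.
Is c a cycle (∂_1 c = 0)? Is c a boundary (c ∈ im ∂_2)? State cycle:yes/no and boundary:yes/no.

n_0=9 n_1=32 n_2=29 n_3=6  [Z2]
∂1: piv[be,bh,bm,bo,bp,bs,bu,bw] rk=8  ker:eh,eo,ep,es,eu,ew,ho,hp,hs,hu,hw,mo,ms,mu,op,os,ou,ow,ps,pu,pw,su,sw,uw
∂2: piv[bes,beu,bhp,bhw,bmo,bmu,bou,bpw,eho,ehp,ehs,ehu,ehw,eos,epu,esu,euw,hou,how,psu,psw] rk=21  ker:epw,hos,hpu,huw,mou,ouw,puw,suw
∂3: piv[bmou,ehpu,ehuw,epuw,houw,psuw] rk=6
∂1c = {b} + {h} + {m} + {s} + {u} + {w}

cycle:no boundary:no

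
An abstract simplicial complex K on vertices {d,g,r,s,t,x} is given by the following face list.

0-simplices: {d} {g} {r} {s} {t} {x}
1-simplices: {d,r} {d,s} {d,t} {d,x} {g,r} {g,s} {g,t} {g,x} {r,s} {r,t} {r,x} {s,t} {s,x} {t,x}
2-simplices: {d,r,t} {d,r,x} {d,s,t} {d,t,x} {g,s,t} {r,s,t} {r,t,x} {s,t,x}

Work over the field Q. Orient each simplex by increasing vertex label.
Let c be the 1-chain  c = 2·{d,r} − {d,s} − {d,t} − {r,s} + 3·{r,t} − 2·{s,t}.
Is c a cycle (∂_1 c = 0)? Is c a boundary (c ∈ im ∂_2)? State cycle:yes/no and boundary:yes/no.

n_0=6 n_1=14 n_2=8  [Q]
∂1: piv[dr,ds,dt,dx,gr] rk=5  ker:gs,gt,gx,rs,rt,rx,st,sx,tx
∂2: piv[drt,drx,dst,dtx,gst,rst,stx] rk=7  ker:rtx
∂1c = 0
c vs im∂2: reduces to 0 ⇒ boundary

cycle:yes boundary:yes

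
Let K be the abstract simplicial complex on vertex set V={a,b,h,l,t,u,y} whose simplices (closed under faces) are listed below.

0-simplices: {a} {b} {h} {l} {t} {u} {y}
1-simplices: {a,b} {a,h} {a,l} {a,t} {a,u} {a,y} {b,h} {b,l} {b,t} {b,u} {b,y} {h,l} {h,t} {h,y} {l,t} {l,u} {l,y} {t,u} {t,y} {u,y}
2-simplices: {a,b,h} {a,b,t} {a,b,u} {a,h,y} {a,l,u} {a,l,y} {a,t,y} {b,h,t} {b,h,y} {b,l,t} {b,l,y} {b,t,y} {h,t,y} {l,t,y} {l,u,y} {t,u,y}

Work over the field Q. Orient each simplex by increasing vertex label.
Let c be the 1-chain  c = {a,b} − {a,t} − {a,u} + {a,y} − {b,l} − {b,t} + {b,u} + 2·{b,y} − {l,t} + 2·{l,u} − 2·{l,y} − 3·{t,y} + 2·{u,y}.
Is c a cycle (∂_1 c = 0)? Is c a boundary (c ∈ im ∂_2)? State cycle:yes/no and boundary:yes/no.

cycle:yes boundary:yes

n_0=7 n_1=20 n_2=16  [Q]
∂1: piv[ab,ah,al,at,au,ay] rk=6  ker:bh,bl,bt,bu,by,hl,ht,hy,lt,lu,ly,tu,ty,uy
∂2: piv[abh,abt,abu,ahy,alu,aly,aty,bht,bhy,blt,bly,luy,tuy] rk=13  ker:bty,hty,lty
∂1c = 0
c vs im∂2: reduces to 0 ⇒ boundary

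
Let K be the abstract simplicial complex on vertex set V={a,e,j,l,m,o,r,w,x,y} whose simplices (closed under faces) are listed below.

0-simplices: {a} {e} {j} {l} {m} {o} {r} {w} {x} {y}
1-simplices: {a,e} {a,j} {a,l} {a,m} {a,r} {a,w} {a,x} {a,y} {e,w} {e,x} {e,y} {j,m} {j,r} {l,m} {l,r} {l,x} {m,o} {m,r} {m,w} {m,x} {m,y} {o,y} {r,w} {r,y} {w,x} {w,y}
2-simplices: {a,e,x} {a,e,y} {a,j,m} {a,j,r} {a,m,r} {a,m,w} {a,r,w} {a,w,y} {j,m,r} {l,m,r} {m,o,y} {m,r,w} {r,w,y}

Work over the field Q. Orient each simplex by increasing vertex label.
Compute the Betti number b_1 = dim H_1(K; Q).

n_0=10 n_1=26 n_2=13  [Q]
∂1: piv[ae,aj,al,am,ar,aw,ax,ay,mo] rk=9  ker:ew,ex,ey,jm,jr,lm,lr,lx,mr,mw,mx,my,oy,rw,ry,wx,wy
∂2: piv[aex,aey,ajm,ajr,amr,amw,arw,awy,lmr,moy,rwy] rk=11  ker:jmr,mrw
b_1=(26−9)−11=6

b_1=6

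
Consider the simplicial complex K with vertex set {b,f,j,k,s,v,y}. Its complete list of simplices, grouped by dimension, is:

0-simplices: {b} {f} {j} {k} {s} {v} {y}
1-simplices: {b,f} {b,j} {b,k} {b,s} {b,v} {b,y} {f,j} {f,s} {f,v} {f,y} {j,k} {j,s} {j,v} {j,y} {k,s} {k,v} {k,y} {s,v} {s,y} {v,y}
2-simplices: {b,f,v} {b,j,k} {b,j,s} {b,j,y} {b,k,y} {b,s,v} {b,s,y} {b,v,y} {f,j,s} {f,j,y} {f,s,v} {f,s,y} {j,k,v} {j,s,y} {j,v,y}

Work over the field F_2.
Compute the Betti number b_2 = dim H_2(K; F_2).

b_2=2

n_0=7 n_1=20 n_2=15  [Z2]
∂1: piv[bf,bj,bk,bs,bv,by] rk=6  ker:fj,fs,fv,fy,jk,js,jv,jy,ks,kv,ky,sv,sy,vy
∂2: piv[bfv,bjk,bjs,bjy,bky,bsv,bsy,bvy,fjs,fjy,fsv,jkv,jvy] rk=13  ker:fsy,jsy
b_2=(15−13)−0=2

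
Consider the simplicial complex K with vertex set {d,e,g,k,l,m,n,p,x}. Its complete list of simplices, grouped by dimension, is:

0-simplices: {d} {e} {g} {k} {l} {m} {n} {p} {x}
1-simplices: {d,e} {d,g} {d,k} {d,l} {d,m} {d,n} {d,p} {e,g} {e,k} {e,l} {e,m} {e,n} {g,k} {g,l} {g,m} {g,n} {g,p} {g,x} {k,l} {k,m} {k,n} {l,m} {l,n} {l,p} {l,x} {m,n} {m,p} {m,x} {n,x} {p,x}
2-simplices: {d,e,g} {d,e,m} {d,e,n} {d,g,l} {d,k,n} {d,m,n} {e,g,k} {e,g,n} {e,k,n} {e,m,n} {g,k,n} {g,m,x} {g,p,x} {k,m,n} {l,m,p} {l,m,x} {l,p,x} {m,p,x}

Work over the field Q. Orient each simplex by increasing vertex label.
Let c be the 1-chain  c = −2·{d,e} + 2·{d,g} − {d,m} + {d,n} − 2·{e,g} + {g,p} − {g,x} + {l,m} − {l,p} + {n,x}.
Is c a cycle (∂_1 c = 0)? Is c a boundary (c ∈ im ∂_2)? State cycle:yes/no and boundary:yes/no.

n_0=9 n_1=30 n_2=18  [Q]
∂1: piv[de,dg,dk,dl,dm,dn,dp,gx] rk=8  ker:eg,ek,el,em,en,gk,gl,gm,gn,gp,kl,km,kn,lm,ln,lp,lx,mn,mp,mx,nx,px
∂2: piv[deg,dem,den,dgl,dkn,dmn,egk,egn,ekn,gmx,gpx,kmn,lmp,lmx,lpx] rk=15  ker:emn,gkn,mpx
∂1c = 0
c vs im∂2: residual ≠ 0 ⇒ not boundary

cycle:yes boundary:no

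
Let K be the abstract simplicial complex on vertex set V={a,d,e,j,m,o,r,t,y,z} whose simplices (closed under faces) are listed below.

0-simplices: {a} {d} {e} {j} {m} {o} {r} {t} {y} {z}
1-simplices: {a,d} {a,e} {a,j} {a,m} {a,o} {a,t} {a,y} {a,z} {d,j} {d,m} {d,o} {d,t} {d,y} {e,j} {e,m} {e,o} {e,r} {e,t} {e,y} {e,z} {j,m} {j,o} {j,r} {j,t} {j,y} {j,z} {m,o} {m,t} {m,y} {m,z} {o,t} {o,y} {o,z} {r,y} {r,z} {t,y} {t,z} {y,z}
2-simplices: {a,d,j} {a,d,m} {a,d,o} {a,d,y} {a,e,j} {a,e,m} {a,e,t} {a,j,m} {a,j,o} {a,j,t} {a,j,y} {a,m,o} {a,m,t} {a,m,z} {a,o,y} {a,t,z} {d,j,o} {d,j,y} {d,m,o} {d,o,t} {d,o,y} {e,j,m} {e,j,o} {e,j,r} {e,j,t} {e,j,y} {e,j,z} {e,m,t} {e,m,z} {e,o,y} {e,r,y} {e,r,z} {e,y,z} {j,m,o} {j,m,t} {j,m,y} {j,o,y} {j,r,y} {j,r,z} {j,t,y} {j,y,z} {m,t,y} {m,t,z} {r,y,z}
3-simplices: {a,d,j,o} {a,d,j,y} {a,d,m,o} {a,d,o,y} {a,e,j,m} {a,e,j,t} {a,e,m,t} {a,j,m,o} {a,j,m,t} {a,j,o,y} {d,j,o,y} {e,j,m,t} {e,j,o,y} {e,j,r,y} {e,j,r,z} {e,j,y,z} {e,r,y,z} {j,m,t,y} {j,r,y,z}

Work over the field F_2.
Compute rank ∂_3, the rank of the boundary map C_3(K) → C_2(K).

rank∂_3=16

n_0=10 n_1=38 n_2=44 n_3=19  [Z2]
∂1: piv[ad,ae,aj,am,ao,at,ay,az,er] rk=9  ker:dj,dm,do,dt,dy,ej,em,eo,et,ey,ez,jm,jo,jr,jt,jy,jz,mo,mt,my,mz,ot,oy,oz,ry,rz,ty,tz,yz
∂2: piv[adj,adm,ado,ady,aej,aem,aet,ajm,ajo,ajt,ajy,amo,amt,amz,aoy,atz,dot,ejo,ejr,ejy,ejz,emz,ery,erz,eyz,jmy,jty] rk=27  ker:djo,djy,dmo,doy,ejm,ejt,emt,eoy,jmo,jmt,joy,jry,jrz,jyz,mty,mtz,ryz
∂3: piv[adjo,adjy,admo,adoy,aejm,aejt,aemt,ajmo,ajmt,ajoy,ejoy,ejry,ejrz,ejyz,eryz,jmty] rk=16  ker:djoy,ejmt,jryz
rk∂_3=16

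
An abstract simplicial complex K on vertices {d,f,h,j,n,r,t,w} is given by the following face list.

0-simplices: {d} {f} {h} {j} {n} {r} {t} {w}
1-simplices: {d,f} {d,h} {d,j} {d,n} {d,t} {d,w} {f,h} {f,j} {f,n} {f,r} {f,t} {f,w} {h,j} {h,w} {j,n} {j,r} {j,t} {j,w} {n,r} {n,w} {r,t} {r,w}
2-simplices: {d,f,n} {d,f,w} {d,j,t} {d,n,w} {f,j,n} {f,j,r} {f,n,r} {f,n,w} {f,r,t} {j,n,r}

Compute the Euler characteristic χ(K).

n_0=8 n_1=22 n_2=10
χ=+8−22+10=-4

χ(K)=-4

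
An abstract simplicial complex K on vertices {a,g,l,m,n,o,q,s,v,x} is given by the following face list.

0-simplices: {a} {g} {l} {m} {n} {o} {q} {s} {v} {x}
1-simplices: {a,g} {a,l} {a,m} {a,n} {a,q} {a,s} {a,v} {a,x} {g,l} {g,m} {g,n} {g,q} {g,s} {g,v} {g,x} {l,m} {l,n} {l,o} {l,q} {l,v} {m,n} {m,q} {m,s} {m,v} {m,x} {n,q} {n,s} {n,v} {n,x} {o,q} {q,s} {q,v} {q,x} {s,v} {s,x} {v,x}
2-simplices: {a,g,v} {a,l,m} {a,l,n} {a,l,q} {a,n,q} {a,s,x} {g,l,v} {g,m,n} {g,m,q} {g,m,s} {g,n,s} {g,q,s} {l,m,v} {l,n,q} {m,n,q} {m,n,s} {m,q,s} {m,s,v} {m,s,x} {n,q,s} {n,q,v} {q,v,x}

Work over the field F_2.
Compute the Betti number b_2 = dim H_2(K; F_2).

n_0=10 n_1=36 n_2=22  [Z2]
∂1: piv[ag,al,am,an,aq,as,av,ax,lo] rk=9  ker:gl,gm,gn,gq,gs,gv,gx,lm,ln,lq,lv,mn,mq,ms,mv,mx,nq,ns,nv,nx,oq,qs,qv,qx,sv,sx,vx
∂2: piv[agv,alm,aln,alq,anq,asx,glv,gmn,gmq,gms,gns,gqs,lmv,mnq,msv,msx,nqv,qvx] rk=18  ker:lnq,mns,mqs,nqs
b_2=(22−18)−0=4

b_2=4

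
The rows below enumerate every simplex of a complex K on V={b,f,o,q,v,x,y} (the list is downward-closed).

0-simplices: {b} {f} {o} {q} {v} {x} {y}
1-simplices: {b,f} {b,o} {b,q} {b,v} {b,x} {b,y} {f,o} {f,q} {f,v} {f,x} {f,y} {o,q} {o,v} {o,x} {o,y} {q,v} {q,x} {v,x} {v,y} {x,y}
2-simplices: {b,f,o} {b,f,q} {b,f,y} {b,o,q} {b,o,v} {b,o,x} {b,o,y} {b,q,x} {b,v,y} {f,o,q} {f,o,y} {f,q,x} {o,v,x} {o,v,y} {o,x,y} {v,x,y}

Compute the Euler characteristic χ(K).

χ(K)=3

n_0=7 n_1=20 n_2=16
χ=+7−20+16=3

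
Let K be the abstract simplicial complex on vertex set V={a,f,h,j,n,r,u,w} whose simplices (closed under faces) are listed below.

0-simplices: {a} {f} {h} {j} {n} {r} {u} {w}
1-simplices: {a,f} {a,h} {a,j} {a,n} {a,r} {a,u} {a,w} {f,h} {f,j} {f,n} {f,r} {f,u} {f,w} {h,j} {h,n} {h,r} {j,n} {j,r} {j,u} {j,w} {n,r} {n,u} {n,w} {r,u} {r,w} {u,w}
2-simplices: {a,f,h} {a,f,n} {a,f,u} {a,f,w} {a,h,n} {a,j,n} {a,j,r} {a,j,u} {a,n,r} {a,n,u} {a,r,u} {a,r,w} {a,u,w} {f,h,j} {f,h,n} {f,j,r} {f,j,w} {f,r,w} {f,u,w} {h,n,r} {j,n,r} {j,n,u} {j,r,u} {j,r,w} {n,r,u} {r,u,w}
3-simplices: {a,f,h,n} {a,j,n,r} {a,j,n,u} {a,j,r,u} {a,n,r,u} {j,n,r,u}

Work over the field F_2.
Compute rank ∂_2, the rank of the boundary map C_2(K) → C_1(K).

rank∂_2=18

n_0=8 n_1=26 n_2=26 n_3=6  [Z2]
∂1: piv[af,ah,aj,an,ar,au,aw] rk=7  ker:fh,fj,fn,fr,fu,fw,hj,hn,hr,jn,jr,ju,jw,nr,nu,nw,ru,rw,uw
∂2: piv[afh,afn,afu,afw,ahn,ajn,ajr,aju,anr,anu,aru,arw,auw,fhj,fjr,fjw,frw,hnr] rk=18  ker:fhn,fuw,jnr,jnu,jru,jrw,nru,ruw
∂3: piv[afhn,ajnr,ajnu,ajru,anru] rk=5  ker:jnru
rk∂_2=18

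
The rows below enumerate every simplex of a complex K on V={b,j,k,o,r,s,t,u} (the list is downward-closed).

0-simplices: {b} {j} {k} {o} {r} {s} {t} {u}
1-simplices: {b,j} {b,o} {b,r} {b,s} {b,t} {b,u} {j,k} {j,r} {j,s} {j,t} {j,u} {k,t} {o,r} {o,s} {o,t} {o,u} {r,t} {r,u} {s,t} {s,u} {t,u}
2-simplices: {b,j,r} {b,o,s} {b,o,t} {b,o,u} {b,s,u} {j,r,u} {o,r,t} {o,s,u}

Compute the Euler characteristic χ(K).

n_0=8 n_1=21 n_2=8
χ=+8−21+8=-5

χ(K)=-5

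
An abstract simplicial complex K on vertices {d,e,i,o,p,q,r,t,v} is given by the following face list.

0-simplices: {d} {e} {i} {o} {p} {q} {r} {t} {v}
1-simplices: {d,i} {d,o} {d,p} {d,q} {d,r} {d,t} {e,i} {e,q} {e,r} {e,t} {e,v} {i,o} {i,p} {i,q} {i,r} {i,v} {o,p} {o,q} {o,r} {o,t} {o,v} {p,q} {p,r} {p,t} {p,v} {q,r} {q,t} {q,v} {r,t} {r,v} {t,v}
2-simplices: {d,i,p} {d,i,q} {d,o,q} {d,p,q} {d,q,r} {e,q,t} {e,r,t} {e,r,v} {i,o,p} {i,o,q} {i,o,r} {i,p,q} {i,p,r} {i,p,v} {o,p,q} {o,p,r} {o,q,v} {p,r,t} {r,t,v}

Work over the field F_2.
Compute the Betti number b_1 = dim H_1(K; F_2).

n_0=9 n_1=31 n_2=19  [Z2]
∂1: piv[di,do,dp,dq,dr,dt,ei,ev] rk=8  ker:eq,er,et,io,ip,iq,ir,iv,op,oq,or,ot,ov,pq,pr,pt,pv,qr,qt,qv,rt,rv,tv
∂2: piv[dip,diq,doq,dpq,dqr,eqt,ert,erv,iop,ioq,ior,ipr,ipv,oqv,prt,rtv] rk=16  ker:ipq,opq,opr
b_1=(31−8)−16=7

b_1=7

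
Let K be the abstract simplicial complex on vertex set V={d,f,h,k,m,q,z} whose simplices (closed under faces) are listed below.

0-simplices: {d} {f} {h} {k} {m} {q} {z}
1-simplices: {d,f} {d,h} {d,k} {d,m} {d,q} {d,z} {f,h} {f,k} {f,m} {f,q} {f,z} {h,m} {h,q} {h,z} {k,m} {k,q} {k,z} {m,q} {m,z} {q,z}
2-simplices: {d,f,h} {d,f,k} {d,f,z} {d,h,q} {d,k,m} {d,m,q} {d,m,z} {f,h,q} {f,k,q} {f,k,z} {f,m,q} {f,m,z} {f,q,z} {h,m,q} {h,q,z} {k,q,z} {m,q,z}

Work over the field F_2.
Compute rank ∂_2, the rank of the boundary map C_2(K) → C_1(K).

rank∂_2=14

n_0=7 n_1=20 n_2=17  [Z2]
∂1: piv[df,dh,dk,dm,dq,dz] rk=6  ker:fh,fk,fm,fq,fz,hm,hq,hz,km,kq,kz,mq,mz,qz
∂2: piv[dfh,dfk,dfz,dhq,dkm,dmq,dmz,fhq,fkq,fkz,fmq,fqz,hmq,hqz] rk=14  ker:fmz,kqz,mqz
rk∂_2=14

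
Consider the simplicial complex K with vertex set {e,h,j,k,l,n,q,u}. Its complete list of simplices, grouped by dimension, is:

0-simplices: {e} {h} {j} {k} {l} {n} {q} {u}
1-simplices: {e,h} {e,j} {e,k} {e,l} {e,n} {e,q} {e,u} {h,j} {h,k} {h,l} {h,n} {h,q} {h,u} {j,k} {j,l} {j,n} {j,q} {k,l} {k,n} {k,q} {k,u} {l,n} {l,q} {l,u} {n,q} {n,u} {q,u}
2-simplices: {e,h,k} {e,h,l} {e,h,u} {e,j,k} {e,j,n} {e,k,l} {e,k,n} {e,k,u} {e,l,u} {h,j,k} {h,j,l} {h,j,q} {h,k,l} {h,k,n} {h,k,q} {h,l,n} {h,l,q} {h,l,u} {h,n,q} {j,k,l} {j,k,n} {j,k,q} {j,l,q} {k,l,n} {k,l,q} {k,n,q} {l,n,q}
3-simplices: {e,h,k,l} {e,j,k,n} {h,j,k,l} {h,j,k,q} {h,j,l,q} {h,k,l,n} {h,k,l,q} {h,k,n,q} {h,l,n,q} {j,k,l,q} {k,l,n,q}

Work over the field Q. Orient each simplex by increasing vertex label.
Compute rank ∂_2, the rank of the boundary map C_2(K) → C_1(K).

rank∂_2=17

n_0=8 n_1=27 n_2=27 n_3=11  [Q]
∂1: piv[eh,ej,ek,el,en,eq,eu] rk=7  ker:hj,hk,hl,hn,hq,hu,jk,jl,jn,jq,kl,kn,kq,ku,ln,lq,lu,nq,nu,qu
∂2: piv[ehk,ehl,ehu,ejk,ejn,ekl,ekn,eku,elu,hjk,hjl,hjq,hkn,hkq,hln,hlq,hnq] rk=17  ker:hkl,hlu,jkl,jkn,jkq,jlq,kln,klq,knq,lnq
∂3: piv[ehkl,ejkn,hjkl,hjkq,hjlq,hkln,hklq,hknq,hlnq] rk=9  ker:jklq,klnq
rk∂_2=17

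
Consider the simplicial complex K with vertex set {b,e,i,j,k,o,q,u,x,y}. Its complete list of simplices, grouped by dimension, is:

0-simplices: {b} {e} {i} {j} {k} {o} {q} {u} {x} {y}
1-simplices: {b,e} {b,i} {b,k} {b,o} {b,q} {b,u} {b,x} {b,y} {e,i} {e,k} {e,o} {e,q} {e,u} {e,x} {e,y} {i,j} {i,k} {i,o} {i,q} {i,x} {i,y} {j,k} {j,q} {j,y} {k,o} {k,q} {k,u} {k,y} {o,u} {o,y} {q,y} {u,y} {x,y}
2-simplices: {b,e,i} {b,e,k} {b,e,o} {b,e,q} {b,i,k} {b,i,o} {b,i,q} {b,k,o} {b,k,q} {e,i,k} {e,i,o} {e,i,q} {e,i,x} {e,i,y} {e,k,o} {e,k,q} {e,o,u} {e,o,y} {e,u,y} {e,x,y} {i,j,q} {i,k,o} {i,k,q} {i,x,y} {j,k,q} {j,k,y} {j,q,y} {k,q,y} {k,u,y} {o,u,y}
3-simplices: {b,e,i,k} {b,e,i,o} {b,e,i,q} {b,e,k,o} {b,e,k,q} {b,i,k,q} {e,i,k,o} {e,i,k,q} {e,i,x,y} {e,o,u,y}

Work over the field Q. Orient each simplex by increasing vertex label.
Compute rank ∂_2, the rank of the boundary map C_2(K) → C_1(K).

n_0=10 n_1=33 n_2=30 n_3=10  [Q]
∂1: piv[be,bi,bk,bo,bq,bu,bx,by,ij] rk=9  ker:ei,ek,eo,eq,eu,ex,ey,ik,io,iq,ix,iy,jk,jq,jy,ko,kq,ku,ky,ou,oy,qy,uy,xy
∂2: piv[bei,bek,beo,beq,bik,bio,biq,bko,bkq,eix,eiy,eou,eoy,euy,exy,ijq,jkq,jky,jqy,kuy] rk=20  ker:eik,eio,eiq,eko,ekq,iko,ikq,ixy,kqy,ouy
∂3: piv[beik,beio,beiq,beko,bekq,bikq,eiko,eixy,eouy] rk=9  ker:eikq
rk∂_2=20

rank∂_2=20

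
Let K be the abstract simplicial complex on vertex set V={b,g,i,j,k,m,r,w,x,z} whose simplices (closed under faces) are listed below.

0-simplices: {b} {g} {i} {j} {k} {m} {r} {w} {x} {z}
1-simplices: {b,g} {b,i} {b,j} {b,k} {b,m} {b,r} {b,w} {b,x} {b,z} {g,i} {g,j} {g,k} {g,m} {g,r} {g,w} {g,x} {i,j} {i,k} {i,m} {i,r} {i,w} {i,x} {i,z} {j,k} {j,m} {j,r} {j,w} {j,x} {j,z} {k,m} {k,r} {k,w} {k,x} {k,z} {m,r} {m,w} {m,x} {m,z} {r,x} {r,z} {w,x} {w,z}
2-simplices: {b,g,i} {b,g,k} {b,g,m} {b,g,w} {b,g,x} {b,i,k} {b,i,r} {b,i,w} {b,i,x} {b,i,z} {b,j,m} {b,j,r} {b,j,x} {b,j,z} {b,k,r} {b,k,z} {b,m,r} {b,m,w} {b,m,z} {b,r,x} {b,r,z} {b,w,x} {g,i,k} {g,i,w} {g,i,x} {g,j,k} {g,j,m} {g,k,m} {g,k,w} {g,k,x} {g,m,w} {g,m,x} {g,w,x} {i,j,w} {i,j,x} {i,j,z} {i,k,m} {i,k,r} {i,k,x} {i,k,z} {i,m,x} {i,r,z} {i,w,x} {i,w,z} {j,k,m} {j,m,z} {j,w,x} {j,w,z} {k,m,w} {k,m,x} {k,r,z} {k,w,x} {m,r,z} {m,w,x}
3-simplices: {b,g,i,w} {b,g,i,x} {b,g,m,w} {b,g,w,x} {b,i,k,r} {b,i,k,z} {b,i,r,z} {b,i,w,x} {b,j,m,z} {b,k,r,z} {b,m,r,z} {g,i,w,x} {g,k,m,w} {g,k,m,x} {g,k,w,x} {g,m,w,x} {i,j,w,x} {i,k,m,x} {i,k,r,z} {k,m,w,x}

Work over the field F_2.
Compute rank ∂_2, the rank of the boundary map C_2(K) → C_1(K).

rank∂_2=32

n_0=10 n_1=42 n_2=54 n_3=20  [Z2]
∂1: piv[bg,bi,bj,bk,bm,br,bw,bx,bz] rk=9  ker:gi,gj,gk,gm,gr,gw,gx,ij,ik,im,ir,iw,ix,iz,jk,jm,jr,jw,jx,jz,km,kr,kw,kx,kz,mr,mw,mx,mz,rx,rz,wx,wz
∂2: piv[bgi,bgk,bgm,bgw,bgx,bik,bir,biw,bix,biz,bjm,bjr,bjx,bjz,bkr,bkz,bmr,bmw,bmz,brx,brz,bwx,gjk,gjm,gkm,gkw,gkx,gmx,ijw,ijx,ikm,iwz] rk=32  ker:gik,giw,gix,gmw,gwx,ijz,ikr,ikx,ikz,imx,irz,iwx,jkm,jmz,jwx,jwz,kmw,kmx,krz,kwx,mrz,mwx
∂3: piv[bgiw,bgix,bgmw,bgwx,bikr,bikz,birz,biwx,bjmz,bkrz,bmrz,gkmw,gkmx,gkwx,gmwx,ijwx,ikmx] rk=17  ker:giwx,ikrz,kmwx
rk∂_2=32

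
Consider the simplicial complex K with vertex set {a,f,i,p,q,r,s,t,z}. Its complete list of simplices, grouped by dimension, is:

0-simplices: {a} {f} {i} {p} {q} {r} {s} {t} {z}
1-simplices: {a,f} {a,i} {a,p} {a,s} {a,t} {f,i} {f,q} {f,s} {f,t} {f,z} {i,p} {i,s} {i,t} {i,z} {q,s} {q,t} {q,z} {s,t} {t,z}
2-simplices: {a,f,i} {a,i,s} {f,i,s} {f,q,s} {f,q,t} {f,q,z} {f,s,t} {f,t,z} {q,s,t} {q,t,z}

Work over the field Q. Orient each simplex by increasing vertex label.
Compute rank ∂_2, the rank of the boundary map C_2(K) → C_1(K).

n_0=9 n_1=19 n_2=10  [Q]
∂1: piv[af,ai,ap,as,at,fq,fz] rk=7  ker:fi,fs,ft,ip,is,it,iz,qs,qt,qz,st,tz
∂2: piv[afi,ais,fis,fqs,fqt,fqz,fst,ftz] rk=8  ker:qst,qtz
rk∂_2=8

rank∂_2=8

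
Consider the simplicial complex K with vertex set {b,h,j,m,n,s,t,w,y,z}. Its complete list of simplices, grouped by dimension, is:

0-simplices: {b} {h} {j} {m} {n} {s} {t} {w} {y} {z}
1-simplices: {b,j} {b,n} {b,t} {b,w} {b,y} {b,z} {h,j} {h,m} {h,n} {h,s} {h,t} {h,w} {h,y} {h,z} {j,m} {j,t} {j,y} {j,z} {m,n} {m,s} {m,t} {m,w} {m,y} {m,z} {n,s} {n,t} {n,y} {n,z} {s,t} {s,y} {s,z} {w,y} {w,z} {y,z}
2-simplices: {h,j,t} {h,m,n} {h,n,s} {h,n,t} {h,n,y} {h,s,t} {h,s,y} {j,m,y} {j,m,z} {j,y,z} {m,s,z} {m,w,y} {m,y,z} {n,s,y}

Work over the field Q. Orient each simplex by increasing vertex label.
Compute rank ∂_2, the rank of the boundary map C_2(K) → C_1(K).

rank∂_2=12

n_0=10 n_1=34 n_2=14  [Q]
∂1: piv[bj,bn,bt,bw,by,bz,hj,hm,hs] rk=9  ker:hn,ht,hw,hy,hz,jm,jt,jy,jz,mn,ms,mt,mw,my,mz,ns,nt,ny,nz,st,sy,sz,wy,wz,yz
∂2: piv[hjt,hmn,hns,hnt,hny,hst,hsy,jmy,jmz,jyz,msz,mwy] rk=12  ker:myz,nsy
rk∂_2=12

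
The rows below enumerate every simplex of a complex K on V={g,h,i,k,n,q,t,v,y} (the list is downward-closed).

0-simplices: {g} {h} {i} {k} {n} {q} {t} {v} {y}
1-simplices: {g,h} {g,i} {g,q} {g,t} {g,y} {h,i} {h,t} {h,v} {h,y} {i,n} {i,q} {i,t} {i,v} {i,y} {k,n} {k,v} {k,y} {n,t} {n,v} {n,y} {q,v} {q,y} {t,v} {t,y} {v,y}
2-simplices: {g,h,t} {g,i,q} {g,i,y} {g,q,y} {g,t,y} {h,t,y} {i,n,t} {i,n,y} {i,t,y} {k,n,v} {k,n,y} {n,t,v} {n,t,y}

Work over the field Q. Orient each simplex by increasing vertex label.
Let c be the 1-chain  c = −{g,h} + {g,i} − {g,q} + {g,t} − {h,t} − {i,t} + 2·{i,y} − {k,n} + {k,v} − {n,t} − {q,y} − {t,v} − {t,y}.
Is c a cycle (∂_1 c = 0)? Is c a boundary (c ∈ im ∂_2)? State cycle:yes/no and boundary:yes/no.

n_0=9 n_1=25 n_2=13  [Q]
∂1: piv[gh,gi,gq,gt,gy,hv,in,kn] rk=8  ker:hi,ht,hy,iq,it,iv,iy,kv,ky,nt,nv,ny,qv,qy,tv,ty,vy
∂2: piv[ght,giq,giy,gqy,gty,hty,int,iny,ity,knv,kny,ntv] rk=12  ker:nty
∂1c = 0
c vs im∂2: reduces to 0 ⇒ boundary

cycle:yes boundary:yes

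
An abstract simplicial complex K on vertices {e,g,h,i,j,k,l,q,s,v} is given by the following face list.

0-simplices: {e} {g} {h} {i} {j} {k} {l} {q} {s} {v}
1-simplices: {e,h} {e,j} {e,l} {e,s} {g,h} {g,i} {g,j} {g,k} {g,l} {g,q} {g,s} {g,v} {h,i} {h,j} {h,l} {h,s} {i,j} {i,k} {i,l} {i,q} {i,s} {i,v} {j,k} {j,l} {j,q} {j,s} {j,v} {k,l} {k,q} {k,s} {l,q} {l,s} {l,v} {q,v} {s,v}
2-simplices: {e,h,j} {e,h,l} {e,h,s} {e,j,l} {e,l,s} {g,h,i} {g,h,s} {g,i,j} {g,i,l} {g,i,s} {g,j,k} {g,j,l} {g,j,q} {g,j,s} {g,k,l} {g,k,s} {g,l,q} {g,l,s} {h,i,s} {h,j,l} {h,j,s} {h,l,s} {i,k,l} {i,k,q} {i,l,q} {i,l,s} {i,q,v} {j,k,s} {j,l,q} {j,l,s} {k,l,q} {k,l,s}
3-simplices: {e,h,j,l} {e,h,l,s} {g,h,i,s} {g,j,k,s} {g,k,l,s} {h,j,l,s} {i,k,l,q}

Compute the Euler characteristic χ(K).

χ(K)=0

n_0=10 n_1=35 n_2=32 n_3=7
χ=+10−35+32−7=0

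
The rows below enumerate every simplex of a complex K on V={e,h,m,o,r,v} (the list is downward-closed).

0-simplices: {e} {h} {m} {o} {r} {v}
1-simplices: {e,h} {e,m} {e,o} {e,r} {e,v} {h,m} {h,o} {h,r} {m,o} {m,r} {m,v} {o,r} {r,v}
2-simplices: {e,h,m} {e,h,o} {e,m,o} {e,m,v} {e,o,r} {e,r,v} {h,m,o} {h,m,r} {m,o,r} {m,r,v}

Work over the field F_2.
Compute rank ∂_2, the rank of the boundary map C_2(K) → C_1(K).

rank∂_2=8

n_0=6 n_1=13 n_2=10  [Z2]
∂1: piv[eh,em,eo,er,ev] rk=5  ker:hm,ho,hr,mo,mr,mv,or,rv
∂2: piv[ehm,eho,emo,emv,eor,erv,hmr,mor] rk=8  ker:hmo,mrv
rk∂_2=8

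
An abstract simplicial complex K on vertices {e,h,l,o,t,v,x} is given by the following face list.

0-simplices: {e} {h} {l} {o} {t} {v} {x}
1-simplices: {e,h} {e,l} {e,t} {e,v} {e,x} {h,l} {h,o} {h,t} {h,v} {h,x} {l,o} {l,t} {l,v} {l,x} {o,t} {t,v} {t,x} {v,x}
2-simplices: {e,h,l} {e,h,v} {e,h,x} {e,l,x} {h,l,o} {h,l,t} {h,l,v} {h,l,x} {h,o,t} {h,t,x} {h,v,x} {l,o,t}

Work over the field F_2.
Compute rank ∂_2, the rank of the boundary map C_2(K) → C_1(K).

rank∂_2=10

n_0=7 n_1=18 n_2=12  [Z2]
∂1: piv[eh,el,et,ev,ex,ho] rk=6  ker:hl,ht,hv,hx,lo,lt,lv,lx,ot,tv,tx,vx
∂2: piv[ehl,ehv,ehx,elx,hlo,hlt,hlv,hot,htx,hvx] rk=10  ker:hlx,lot
rk∂_2=10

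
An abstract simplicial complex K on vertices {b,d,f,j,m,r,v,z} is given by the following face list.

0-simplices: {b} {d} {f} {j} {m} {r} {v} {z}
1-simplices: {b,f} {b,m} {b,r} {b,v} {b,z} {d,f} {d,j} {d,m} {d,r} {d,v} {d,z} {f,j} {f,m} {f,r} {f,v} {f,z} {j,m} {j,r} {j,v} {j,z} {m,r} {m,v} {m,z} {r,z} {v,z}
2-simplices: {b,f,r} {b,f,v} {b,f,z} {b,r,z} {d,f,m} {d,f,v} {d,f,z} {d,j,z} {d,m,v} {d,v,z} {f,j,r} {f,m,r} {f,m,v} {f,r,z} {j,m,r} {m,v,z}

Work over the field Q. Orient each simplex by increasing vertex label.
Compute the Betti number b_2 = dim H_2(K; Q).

n_0=8 n_1=25 n_2=16  [Q]
∂1: piv[bf,bm,br,bv,bz,df,dj] rk=7  ker:dm,dr,dv,dz,fj,fm,fr,fv,fz,jm,jr,jv,jz,mr,mv,mz,rz,vz
∂2: piv[bfr,bfv,bfz,brz,dfm,dfv,dfz,djz,dmv,dvz,fjr,fmr,jmr,mvz] rk=14  ker:fmv,frz
b_2=(16−14)−0=2

b_2=2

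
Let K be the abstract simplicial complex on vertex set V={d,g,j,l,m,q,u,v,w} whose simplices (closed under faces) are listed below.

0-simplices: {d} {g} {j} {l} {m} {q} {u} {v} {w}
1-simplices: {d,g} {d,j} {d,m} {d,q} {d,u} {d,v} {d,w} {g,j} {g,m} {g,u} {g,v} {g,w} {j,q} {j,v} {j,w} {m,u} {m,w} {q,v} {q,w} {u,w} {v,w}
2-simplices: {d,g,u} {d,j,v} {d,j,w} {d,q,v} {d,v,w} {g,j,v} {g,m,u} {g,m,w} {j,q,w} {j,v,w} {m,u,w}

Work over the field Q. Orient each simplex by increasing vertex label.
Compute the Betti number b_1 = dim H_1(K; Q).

b_1=4

n_0=9 n_1=21 n_2=11  [Q]
∂1: piv[dg,dj,dm,dq,du,dv,dw] rk=7  ker:gj,gm,gu,gv,gw,jq,jv,jw,mu,mw,qv,qw,uw,vw
∂2: piv[dgu,djv,djw,dqv,dvw,gjv,gmu,gmw,jqw,muw] rk=10  ker:jvw
b_1=(21−7)−10=4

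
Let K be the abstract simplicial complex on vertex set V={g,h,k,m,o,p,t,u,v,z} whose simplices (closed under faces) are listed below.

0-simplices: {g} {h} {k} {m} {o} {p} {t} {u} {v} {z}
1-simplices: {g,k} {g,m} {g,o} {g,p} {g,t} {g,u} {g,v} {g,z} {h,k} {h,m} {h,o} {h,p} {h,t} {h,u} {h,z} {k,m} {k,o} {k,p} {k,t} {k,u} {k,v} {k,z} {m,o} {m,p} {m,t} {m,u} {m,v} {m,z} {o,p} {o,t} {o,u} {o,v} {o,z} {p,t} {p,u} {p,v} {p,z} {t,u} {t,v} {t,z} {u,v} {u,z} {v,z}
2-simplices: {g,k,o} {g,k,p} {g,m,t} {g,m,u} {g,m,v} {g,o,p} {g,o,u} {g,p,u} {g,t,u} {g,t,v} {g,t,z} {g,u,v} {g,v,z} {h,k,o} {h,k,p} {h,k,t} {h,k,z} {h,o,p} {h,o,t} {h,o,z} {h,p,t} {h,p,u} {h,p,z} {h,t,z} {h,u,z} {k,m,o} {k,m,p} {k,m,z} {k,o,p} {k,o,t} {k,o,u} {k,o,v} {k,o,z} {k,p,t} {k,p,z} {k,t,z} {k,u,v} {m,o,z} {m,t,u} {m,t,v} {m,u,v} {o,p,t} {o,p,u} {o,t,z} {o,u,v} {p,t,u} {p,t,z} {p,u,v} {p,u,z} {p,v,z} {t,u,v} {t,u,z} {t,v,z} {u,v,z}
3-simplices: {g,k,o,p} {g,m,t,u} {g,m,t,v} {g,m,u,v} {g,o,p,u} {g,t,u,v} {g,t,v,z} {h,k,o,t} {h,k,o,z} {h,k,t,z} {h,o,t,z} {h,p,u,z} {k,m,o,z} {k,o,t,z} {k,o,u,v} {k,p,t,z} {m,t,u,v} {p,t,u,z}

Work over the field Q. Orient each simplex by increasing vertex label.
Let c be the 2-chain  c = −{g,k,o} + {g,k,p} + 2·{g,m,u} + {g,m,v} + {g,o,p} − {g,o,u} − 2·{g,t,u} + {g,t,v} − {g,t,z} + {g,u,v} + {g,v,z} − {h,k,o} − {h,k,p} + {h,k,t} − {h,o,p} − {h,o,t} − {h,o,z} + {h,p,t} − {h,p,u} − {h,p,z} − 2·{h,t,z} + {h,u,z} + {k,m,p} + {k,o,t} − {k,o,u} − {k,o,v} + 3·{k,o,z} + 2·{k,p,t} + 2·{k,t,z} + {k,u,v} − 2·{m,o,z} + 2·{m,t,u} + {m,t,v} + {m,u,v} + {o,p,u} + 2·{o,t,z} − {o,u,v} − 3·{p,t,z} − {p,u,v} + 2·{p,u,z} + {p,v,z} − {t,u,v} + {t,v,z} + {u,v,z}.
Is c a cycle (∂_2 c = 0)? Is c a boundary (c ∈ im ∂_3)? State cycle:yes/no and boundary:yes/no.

n_0=10 n_1=43 n_2=54 n_3=18  [Q]
∂1: piv[gk,gm,go,gp,gt,gu,gv,gz,hk] rk=9  ker:hm,ho,hp,ht,hu,hz,km,ko,kp,kt,ku,kv,kz,mo,mp,mt,mu,mv,mz,op,ot,ou,ov,oz,pt,pu,pv,pz,tu,tv,tz,uv,uz,vz
∂2: piv[gko,gkp,gmt,gmu,gmv,gop,gou,gpu,gtu,gtv,gtz,guv,gvz,hko,hkp,hkt,hkz,hot,hoz,hpt,hpu,hpz,htz,huz,kmo,kmp,kmz,kou,kov,kuv,ptu,puv] rk=32  ker:hop,kop,kot,koz,kpt,kpz,ktz,moz,mtu,mtv,muv,opt,opu,otz,ouv,ptz,puz,pvz,tuv,tuz,tvz,uvz
∂3: piv[gkop,gmtu,gmtv,gmuv,gopu,gtuv,gtvz,hkot,hkoz,hktz,hotz,hpuz,kmoz,kouv,kptz,ptuz] rk=16  ker:kotz,mtuv
∂2c = 3·{g,m} + {g,o} − 2·{g,p} − 2·{g,t} + 2·{g,u} − 2·{g,v} − {h,k} − 2·{h,o} + {h,p} − 3·{h,t} + 2·{h,u} + 3·{h,z} + {k,m} + {k,p} + 2·{k,u} − 5·{k,z} − 2·{m,o} + {m,p} + 3·{m,t} + {m,u} − {m,v} + 2·{m,z} + {o,p} + 2·{o,t} − 4·{o,u} − 2·{o,z} + {p,u} + 2·{p,v} − {p,z} − {t,u} + 4·{t,v} − 3·{t,z} + {u,v} + 2·{u,z} + 4·{v,z}

cycle:no boundary:no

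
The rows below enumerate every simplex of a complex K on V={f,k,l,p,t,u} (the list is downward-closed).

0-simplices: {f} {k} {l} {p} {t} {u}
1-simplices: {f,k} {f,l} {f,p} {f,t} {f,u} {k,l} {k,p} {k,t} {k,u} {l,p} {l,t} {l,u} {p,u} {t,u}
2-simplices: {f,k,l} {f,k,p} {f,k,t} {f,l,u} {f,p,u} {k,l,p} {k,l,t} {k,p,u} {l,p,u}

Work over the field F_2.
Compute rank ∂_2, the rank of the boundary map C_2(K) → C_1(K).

n_0=6 n_1=14 n_2=9  [Z2]
∂1: piv[fk,fl,fp,ft,fu] rk=5  ker:kl,kp,kt,ku,lp,lt,lu,pu,tu
∂2: piv[fkl,fkp,fkt,flu,fpu,klp,klt,kpu] rk=8  ker:lpu
rk∂_2=8

rank∂_2=8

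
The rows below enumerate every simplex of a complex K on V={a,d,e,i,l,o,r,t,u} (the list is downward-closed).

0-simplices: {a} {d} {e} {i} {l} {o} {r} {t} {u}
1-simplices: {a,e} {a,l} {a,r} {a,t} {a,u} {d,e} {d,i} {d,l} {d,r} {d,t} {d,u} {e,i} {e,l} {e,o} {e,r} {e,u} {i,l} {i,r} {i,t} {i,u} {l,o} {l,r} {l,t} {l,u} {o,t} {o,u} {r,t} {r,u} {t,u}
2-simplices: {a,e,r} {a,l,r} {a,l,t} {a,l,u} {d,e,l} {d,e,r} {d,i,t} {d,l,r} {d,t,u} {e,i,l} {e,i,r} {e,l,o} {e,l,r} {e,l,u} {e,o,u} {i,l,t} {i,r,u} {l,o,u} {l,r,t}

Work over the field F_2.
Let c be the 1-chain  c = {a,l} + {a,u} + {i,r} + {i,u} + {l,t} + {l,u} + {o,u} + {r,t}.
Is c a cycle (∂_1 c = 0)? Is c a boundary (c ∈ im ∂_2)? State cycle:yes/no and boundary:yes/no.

cycle:no boundary:no

n_0=9 n_1=29 n_2=19  [Z2]
∂1: piv[ae,al,ar,at,au,de,di,eo] rk=8  ker:dl,dr,dt,du,ei,el,er,eu,il,ir,it,iu,lo,lr,lt,lu,ot,ou,rt,ru,tu
∂2: piv[aer,alr,alt,alu,del,der,dit,dlr,dtu,eil,eir,elo,elu,eou,ilt,iru,lrt] rk=17  ker:elr,lou
∂1c = {l} + {o}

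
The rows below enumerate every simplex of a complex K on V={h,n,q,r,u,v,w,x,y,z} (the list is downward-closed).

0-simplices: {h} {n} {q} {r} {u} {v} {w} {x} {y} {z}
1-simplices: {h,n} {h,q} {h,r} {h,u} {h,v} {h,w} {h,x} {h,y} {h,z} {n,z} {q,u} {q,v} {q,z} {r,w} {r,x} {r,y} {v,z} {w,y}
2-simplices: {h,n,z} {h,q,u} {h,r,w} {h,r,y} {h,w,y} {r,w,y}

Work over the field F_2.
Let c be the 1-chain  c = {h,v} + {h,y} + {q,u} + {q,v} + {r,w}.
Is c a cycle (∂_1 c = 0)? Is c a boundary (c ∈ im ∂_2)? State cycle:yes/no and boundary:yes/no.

n_0=10 n_1=18 n_2=6  [Z2]
∂1: piv[hn,hq,hr,hu,hv,hw,hx,hy,hz] rk=9  ker:nz,qu,qv,qz,rw,rx,ry,vz,wy
∂2: piv[hnz,hqu,hrw,hry,hwy] rk=5  ker:rwy
∂1c = {r} + {u} + {w} + {y}

cycle:no boundary:no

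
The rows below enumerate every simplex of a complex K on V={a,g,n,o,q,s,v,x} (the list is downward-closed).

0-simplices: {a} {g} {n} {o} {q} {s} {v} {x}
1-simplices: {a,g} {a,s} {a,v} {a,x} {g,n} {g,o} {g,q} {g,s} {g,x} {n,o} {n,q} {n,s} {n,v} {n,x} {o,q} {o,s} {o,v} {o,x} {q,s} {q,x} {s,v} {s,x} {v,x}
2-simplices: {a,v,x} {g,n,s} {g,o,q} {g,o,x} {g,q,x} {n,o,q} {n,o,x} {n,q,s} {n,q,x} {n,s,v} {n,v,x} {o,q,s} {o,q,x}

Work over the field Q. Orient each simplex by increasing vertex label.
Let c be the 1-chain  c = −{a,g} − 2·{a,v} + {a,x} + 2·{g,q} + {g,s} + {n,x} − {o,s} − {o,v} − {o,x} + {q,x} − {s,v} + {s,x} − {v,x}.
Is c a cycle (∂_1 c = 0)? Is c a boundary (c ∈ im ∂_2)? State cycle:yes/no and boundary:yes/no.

n_0=8 n_1=23 n_2=13  [Q]
∂1: piv[ag,as,av,ax,gn,go,gq] rk=7  ker:gs,gx,no,nq,ns,nv,nx,oq,os,ov,ox,qs,qx,sv,sx,vx
∂2: piv[avx,gns,goq,gox,gqx,noq,nox,nqs,nsv,nvx,oqs] rk=11  ker:nqx,oqx
∂1c = 2·{a} − 4·{g} − {n} + 3·{o} + {q} − 3·{v} + 2·{x}

cycle:no boundary:no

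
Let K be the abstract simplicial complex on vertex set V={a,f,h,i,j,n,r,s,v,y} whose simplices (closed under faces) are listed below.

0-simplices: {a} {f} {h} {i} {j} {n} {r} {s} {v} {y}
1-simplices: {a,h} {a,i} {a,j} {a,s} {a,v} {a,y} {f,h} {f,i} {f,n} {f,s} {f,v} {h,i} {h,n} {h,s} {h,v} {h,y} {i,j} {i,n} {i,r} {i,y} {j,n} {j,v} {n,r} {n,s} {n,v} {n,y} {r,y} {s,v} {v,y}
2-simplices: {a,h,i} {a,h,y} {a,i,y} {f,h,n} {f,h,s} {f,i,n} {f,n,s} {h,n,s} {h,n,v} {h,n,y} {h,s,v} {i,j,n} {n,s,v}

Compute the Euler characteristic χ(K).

n_0=10 n_1=29 n_2=13
χ=+10−29+13=-6

χ(K)=-6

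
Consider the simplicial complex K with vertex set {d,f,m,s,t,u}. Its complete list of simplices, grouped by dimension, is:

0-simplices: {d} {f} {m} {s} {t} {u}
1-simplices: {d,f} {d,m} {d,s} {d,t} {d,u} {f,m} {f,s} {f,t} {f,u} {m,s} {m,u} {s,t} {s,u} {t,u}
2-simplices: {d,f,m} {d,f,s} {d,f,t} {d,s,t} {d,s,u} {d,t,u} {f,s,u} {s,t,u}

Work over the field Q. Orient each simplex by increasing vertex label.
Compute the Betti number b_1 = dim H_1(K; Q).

b_1=2

n_0=6 n_1=14 n_2=8  [Q]
∂1: piv[df,dm,ds,dt,du] rk=5  ker:fm,fs,ft,fu,ms,mu,st,su,tu
∂2: piv[dfm,dfs,dft,dst,dsu,dtu,fsu] rk=7  ker:stu
b_1=(14−5)−7=2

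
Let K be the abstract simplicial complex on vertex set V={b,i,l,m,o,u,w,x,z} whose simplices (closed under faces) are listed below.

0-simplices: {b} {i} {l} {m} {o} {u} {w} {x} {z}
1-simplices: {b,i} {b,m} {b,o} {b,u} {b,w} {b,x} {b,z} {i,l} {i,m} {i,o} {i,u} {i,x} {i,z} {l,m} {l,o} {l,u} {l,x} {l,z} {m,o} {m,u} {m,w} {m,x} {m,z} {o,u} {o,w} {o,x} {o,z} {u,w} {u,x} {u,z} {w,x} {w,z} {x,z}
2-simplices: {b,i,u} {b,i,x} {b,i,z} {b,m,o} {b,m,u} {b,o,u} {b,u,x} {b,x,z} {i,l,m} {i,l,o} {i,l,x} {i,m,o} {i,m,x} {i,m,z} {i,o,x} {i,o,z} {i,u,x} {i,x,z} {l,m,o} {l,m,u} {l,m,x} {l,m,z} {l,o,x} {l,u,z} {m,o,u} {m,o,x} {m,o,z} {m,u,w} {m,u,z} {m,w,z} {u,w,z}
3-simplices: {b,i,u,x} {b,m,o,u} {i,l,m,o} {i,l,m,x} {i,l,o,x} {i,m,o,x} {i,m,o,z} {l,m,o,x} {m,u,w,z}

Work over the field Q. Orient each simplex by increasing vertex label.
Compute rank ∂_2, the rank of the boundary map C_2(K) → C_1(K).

rank∂_2=21

n_0=9 n_1=33 n_2=31 n_3=9  [Q]
∂1: piv[bi,bm,bo,bu,bw,bx,bz,il] rk=8  ker:im,io,iu,ix,iz,lm,lo,lu,lx,lz,mo,mu,mw,mx,mz,ou,ow,ox,oz,uw,ux,uz,wx,wz,xz
∂2: piv[biu,bix,biz,bmo,bmu,bou,bux,bxz,ilm,ilo,ilx,imo,imx,imz,iox,ioz,lmu,lmz,luz,muw,mwz] rk=21  ker:iux,ixz,lmo,lmx,lox,mou,mox,moz,muz,uwz
∂3: piv[biux,bmou,ilmo,ilmx,ilox,imox,imoz,muwz] rk=8  ker:lmox
rk∂_2=21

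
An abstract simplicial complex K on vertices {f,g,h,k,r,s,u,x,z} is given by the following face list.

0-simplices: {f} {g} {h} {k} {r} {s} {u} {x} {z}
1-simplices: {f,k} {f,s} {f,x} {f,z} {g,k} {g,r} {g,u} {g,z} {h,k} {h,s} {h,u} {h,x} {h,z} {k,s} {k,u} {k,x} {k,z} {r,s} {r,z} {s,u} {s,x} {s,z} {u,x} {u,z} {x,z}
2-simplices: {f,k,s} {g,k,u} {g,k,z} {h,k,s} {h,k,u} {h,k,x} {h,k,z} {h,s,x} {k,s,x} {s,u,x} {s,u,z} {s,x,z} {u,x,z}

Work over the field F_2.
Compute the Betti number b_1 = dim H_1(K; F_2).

n_0=9 n_1=25 n_2=13  [Z2]
∂1: piv[fk,fs,fx,fz,gk,gr,gu,hk] rk=8  ker:gz,hs,hu,hx,hz,ks,ku,kx,kz,rs,rz,su,sx,sz,ux,uz,xz
∂2: piv[fks,gku,gkz,hks,hku,hkx,hkz,hsx,sux,suz,sxz] rk=11  ker:ksx,uxz
b_1=(25−8)−11=6

b_1=6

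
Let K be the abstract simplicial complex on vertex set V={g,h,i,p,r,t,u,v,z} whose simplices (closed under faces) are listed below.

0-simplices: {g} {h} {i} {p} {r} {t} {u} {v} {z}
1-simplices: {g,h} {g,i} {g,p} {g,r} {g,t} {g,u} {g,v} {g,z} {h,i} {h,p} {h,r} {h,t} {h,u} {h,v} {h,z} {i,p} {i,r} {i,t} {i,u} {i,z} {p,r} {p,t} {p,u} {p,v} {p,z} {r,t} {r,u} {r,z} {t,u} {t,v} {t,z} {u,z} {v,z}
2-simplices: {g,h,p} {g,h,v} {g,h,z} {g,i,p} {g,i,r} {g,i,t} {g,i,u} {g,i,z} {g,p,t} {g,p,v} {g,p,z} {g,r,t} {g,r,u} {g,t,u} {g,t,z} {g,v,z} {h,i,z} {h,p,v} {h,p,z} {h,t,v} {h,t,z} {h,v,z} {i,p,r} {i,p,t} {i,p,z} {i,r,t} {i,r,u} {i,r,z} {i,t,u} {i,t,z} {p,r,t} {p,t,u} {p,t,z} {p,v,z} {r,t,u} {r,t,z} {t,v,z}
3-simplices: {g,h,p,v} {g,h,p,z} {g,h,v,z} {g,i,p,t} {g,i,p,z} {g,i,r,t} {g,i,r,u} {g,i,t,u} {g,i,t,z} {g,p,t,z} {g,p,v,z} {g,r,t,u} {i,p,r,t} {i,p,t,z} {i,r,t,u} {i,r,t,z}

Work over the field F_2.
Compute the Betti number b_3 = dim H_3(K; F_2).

b_3=2

n_0=9 n_1=33 n_2=37 n_3=16  [Z2]
∂1: piv[gh,gi,gp,gr,gt,gu,gv,gz] rk=8  ker:hi,hp,hr,ht,hu,hv,hz,ip,ir,it,iu,iz,pr,pt,pu,pv,pz,rt,ru,rz,tu,tv,tz,uz,vz
∂2: piv[ghp,ghv,ghz,gip,gir,git,giu,giz,gpt,gpv,gpz,grt,gru,gtu,gtz,gvz,hiz,htv,htz,ipr,irz,ptu] rk=22  ker:hpv,hpz,hvz,ipt,ipz,irt,iru,itu,itz,prt,ptz,pvz,rtu,rtz,tvz
∂3: piv[ghpv,ghpz,ghvz,gipt,gipz,girt,giru,gitu,gitz,gptz,gpvz,grtu,iprt,irtz] rk=14  ker:iptz,irtu
b_3=(16−14)−0=2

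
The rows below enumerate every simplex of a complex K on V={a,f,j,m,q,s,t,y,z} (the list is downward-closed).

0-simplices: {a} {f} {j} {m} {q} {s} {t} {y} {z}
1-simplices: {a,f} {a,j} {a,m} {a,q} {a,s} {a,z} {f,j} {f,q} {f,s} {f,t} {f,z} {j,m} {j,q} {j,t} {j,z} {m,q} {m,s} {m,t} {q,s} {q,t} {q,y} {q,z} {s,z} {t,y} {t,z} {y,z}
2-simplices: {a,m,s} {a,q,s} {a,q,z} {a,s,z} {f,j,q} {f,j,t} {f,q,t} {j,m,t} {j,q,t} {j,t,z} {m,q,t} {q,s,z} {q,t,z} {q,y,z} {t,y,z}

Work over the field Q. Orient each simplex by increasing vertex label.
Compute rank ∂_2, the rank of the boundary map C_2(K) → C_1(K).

rank∂_2=13

n_0=9 n_1=26 n_2=15  [Q]
∂1: piv[af,aj,am,aq,as,az,ft,qy] rk=8  ker:fj,fq,fs,fz,jm,jq,jt,jz,mq,ms,mt,qs,qt,qz,sz,ty,tz,yz
∂2: piv[ams,aqs,aqz,asz,fjq,fjt,fqt,jmt,jtz,mqt,qtz,qyz,tyz] rk=13  ker:jqt,qsz
rk∂_2=13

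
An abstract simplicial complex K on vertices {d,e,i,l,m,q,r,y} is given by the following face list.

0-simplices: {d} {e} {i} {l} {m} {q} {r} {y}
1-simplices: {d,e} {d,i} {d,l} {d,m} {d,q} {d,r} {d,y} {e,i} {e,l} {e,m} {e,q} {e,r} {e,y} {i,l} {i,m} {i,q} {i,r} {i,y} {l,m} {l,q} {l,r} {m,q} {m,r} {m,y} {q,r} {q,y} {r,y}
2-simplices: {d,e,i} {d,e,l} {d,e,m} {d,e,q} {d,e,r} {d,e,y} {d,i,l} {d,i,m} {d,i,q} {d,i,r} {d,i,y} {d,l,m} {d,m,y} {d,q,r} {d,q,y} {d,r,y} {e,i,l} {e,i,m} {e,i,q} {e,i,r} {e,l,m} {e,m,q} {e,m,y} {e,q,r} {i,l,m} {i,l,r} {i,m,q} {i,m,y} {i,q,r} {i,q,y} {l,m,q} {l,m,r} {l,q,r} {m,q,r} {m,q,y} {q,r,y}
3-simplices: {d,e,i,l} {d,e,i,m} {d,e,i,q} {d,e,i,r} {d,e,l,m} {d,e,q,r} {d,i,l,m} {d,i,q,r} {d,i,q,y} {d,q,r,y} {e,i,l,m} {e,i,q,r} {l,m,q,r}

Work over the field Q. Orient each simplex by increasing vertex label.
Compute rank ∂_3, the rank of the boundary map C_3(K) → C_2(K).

rank∂_3=11

n_0=8 n_1=27 n_2=36 n_3=13  [Q]
∂1: piv[de,di,dl,dm,dq,dr,dy] rk=7  ker:ei,el,em,eq,er,ey,il,im,iq,ir,iy,lm,lq,lr,mq,mr,my,qr,qy,ry
∂2: piv[dei,del,dem,deq,der,dey,dil,dim,diq,dir,diy,dlm,dmy,dqr,dqy,dry,emq,ilr,lmq,lmr] rk=20  ker:eil,eim,eiq,eir,elm,emy,eqr,ilm,imq,imy,iqr,iqy,lqr,mqr,mqy,qry
∂3: piv[deil,deim,deiq,deir,delm,deqr,dilm,diqr,diqy,dqry,lmqr] rk=11  ker:eilm,eiqr
rk∂_3=11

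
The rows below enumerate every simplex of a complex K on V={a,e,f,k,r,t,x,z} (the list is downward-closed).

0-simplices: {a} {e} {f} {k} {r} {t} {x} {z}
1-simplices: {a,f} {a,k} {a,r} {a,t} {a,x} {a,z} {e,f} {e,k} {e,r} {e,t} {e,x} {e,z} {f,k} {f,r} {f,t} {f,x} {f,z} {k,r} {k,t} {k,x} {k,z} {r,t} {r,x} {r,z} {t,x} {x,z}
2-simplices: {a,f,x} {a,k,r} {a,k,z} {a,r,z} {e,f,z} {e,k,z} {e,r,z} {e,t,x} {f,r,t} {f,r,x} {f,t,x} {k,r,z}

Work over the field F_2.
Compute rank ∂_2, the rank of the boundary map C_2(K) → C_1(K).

n_0=8 n_1=26 n_2=12  [Z2]
∂1: piv[af,ak,ar,at,ax,az,ef] rk=7  ker:ek,er,et,ex,ez,fk,fr,ft,fx,fz,kr,kt,kx,kz,rt,rx,rz,tx,xz
∂2: piv[afx,akr,akz,arz,efz,ekz,erz,etx,frt,frx,ftx] rk=11  ker:krz
rk∂_2=11

rank∂_2=11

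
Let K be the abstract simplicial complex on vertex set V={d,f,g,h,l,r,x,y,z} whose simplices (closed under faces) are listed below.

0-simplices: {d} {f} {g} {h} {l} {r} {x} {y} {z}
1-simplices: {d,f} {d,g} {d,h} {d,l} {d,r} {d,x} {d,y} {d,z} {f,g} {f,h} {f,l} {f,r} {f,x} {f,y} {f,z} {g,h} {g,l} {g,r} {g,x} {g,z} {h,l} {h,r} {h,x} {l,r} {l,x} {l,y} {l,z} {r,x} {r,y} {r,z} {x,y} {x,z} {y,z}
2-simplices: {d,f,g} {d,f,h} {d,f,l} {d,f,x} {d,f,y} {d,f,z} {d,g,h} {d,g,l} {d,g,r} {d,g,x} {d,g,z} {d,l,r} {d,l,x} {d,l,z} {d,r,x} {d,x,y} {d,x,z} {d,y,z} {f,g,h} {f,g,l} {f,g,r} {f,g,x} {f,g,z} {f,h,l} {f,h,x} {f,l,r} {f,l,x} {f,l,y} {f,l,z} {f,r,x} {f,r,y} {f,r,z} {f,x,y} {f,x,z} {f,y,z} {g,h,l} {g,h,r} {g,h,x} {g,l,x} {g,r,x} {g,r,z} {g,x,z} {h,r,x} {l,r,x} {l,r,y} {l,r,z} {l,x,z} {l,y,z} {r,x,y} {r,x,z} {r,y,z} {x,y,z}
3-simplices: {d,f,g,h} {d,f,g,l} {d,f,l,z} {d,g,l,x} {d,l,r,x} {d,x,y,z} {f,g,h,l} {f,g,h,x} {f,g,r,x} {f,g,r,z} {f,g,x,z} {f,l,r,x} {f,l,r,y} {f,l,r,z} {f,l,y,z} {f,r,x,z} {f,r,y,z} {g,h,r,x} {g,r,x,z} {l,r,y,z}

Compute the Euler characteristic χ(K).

χ(K)=8

n_0=9 n_1=33 n_2=52 n_3=20
χ=+9−33+52−20=8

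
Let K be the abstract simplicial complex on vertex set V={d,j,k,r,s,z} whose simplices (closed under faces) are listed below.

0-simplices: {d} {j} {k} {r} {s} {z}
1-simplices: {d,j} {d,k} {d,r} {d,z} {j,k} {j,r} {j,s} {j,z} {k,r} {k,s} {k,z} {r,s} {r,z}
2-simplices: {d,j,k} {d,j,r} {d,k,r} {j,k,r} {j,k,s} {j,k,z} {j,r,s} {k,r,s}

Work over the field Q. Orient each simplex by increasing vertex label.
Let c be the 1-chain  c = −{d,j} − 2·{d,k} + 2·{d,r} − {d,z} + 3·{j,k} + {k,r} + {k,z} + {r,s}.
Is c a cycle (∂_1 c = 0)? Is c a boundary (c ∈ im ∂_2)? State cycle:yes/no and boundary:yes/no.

cycle:no boundary:no

n_0=6 n_1=13 n_2=8  [Q]
∂1: piv[dj,dk,dr,dz,js] rk=5  ker:jk,jr,jz,kr,ks,kz,rs,rz
∂2: piv[djk,djr,dkr,jks,jkz,jrs] rk=6  ker:jkr,krs
∂1c = 2·{d} − 4·{j} − {k} + 2·{r} + {s}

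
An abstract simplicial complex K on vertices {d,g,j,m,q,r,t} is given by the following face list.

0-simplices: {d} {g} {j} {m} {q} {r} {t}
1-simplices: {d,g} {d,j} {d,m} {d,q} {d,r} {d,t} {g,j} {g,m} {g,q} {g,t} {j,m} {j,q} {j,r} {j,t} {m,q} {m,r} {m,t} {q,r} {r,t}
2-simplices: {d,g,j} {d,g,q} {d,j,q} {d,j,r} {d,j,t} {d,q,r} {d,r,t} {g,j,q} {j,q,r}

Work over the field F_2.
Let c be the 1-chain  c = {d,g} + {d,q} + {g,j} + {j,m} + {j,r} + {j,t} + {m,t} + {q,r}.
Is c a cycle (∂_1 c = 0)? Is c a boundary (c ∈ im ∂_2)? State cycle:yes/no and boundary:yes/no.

n_0=7 n_1=19 n_2=9  [Z2]
∂1: piv[dg,dj,dm,dq,dr,dt] rk=6  ker:gj,gm,gq,gt,jm,jq,jr,jt,mq,mr,mt,qr,rt
∂2: piv[dgj,dgq,djq,djr,djt,dqr,drt] rk=7  ker:gjq,jqr
∂1c = 0
c vs im∂2: residual ≠ 0 ⇒ not boundary

cycle:yes boundary:no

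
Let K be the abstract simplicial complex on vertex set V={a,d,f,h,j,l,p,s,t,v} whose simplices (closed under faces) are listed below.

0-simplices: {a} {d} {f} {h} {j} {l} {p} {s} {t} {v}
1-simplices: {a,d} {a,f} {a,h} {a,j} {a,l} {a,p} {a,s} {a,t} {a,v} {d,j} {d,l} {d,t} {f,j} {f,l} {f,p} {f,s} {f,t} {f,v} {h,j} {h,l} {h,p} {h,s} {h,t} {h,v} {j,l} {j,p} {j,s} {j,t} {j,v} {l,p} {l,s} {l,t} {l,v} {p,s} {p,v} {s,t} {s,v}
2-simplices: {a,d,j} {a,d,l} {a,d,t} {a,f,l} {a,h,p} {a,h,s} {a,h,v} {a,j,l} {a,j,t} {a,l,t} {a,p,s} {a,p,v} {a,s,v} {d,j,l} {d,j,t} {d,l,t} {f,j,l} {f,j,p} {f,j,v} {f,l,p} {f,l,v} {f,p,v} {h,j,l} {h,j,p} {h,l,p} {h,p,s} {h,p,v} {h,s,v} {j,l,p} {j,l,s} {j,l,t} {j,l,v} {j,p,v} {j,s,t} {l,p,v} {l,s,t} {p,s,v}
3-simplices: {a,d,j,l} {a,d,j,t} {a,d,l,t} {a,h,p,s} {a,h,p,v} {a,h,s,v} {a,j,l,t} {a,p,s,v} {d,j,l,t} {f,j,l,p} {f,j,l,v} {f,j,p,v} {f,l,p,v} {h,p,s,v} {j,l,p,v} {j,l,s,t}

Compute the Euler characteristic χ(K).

n_0=10 n_1=37 n_2=37 n_3=16
χ=+10−37+37−16=-6

χ(K)=-6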